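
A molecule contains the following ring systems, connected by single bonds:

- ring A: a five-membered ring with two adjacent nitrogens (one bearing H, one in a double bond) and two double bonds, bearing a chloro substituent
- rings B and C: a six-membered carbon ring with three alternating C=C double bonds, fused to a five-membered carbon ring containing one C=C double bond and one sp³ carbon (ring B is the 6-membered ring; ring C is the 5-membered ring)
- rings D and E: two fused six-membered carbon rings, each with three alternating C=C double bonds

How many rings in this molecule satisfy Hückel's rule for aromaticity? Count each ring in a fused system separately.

Ring A is fully conjugated (every ring atom contributes a p orbital); 2 ring double bonds (4 π electrons) plus a heteroatom lone pair (2) give 6 π electrons. Since 6 = 4n+2 (n=1), ring A is aromatic (pyrazole).
Ring B is fully conjugated (every ring atom contributes a p orbital); 3 ring double bonds give 6 π electrons. Since 6 = 4n+2 (n=1), ring B is aromatic (benzene ring).
Ring C has one sp³ carbon, so it is not fully conjugated — not aromatic (cyclopentene ring).
Rings D and E form a fused bicyclic system with 10 sp² atoms and 10 π electrons from ring double bonds. 10 = 4(2)+2, so the system is aromatic and both rings count as aromatic (naphthalene).
Aromatic: A, B, D, E. Total: 4.

4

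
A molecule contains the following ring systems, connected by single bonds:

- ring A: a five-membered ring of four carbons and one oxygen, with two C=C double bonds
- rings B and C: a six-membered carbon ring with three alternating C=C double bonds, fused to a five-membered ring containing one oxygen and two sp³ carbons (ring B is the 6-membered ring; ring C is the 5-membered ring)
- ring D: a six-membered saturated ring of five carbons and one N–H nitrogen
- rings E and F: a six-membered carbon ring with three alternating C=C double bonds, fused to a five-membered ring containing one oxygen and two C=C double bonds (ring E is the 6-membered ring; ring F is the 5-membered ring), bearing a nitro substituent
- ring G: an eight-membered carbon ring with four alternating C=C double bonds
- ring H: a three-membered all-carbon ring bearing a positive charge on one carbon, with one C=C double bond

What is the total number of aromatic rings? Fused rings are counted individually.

Ring A is planar and fully conjugated; 2 ring double bonds (4 π electrons) plus a heteroatom lone pair (2) give 6 π electrons. Since 6 = 4n+2 (n=1), ring A is aromatic (furan).
Ring B has a continuous p-orbital overlap around the ring; 3 ring double bonds give 6 π electrons. Since 6 = 4n+2 (n=1), ring B is aromatic (benzene ring).
Ring C has two sp³ carbons, so it is not fully conjugated — not aromatic (oxolane ring).
Ring D has only sp³ atoms, so it is not fully conjugated — not aromatic (piperidine).
Rings E and F form a fused bicyclic system (with one oxygen) with 9 sp² atoms and 10 π electrons from ring double bonds plus a heteroatom lone pair. 10 = 4(2)+2, so the system is aromatic and both rings count as aromatic (benzofuran).
Ring G has only sp² ring atoms; a planar conformation would have a fully conjugated π system of 8 electrons. But 8 = 4(2), which is 4n not 4n+2, so ring G is not aromatic (cyclooctatetraene) — cyclooctatetraene distorts into a non-planar tub to avoid antiaromaticity.
Ring H has a continuous p-orbital overlap around the ring; 1 ring double bond (2 π electrons) plus the carbocation's empty p orbital (0, but keeps the ring conjugated) give 2 π electrons. 2 = 4(0)+2, so ring H is aromatic (cyclopropenyl cation).
Aromatic: A, B, E, F, H. Total: 5.

5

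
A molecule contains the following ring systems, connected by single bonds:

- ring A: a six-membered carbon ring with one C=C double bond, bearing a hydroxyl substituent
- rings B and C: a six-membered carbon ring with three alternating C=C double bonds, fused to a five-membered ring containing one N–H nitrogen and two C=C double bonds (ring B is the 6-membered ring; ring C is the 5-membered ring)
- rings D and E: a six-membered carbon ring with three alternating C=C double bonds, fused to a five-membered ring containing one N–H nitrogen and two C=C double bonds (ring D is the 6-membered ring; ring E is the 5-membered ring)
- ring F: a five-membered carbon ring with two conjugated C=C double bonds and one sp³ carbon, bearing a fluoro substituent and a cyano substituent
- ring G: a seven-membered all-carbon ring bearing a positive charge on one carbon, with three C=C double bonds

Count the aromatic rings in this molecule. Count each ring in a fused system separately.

Ring A has four sp³ carbons, so it is not fully conjugated — not aromatic (cyclohexene).
Rings B and C form a fused bicyclic system (with one N–H) with 9 sp² atoms and 10 π electrons from ring double bonds plus a heteroatom lone pair. 10 = 4(2)+2, so the system is aromatic and both rings count as aromatic (indole).
Rings D and E form a fused bicyclic system (with one N–H) with 9 sp² atoms and 10 π electrons from ring double bonds plus a heteroatom lone pair. 10 = 4(2)+2, so the system is aromatic and both rings count as aromatic (indole).
Ring F has one sp³ carbon, so it is not fully conjugated — not aromatic (cyclopentadiene).
Ring G is planar and fully conjugated; 3 ring double bonds (6 π electrons) plus the carbocation's empty p orbital (0, but keeps the ring conjugated) give 6 π electrons. That satisfies 4n+2 with n=1, so ring G is aromatic (tropylium cation).
Aromatic: B, C, D, E, G. Total: 5.

5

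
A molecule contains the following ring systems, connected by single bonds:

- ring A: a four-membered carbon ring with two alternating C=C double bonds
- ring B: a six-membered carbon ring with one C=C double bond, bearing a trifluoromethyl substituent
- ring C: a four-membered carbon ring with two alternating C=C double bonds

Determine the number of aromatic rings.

0

Ring A has only sp² ring atoms; a planar conformation would have a fully conjugated π system of 4 electrons. But 4 = 4(1), which is 4n not 4n+2, so ring A is not aromatic (cyclobutadiene) — cyclobutadiene is antiaromatic and distorts to a rectangle.
Ring B has four sp³ carbons, so it is not fully conjugated — not aromatic (cyclohexene).
Ring C has only sp² ring atoms; a planar conformation would have a fully conjugated π system of 4 electrons. But 4 = 4(1), which is 4n not 4n+2, so ring C is not aromatic (cyclobutadiene) — cyclobutadiene is antiaromatic and distorts to a rectangle.
No ring is aromatic. Total: 0.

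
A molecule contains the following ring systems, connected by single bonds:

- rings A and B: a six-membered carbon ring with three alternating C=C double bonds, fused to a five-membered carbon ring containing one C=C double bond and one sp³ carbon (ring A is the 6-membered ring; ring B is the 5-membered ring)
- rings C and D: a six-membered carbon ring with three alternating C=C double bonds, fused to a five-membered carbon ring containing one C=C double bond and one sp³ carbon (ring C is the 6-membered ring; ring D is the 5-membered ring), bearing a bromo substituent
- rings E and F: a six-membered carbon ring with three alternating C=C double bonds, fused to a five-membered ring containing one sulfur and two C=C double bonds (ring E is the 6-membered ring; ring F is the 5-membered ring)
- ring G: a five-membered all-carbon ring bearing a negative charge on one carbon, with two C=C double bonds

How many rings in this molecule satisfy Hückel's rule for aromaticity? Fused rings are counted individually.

Ring A is planar and fully conjugated; 3 ring double bonds give 6 π electrons. That satisfies 4n+2 with n=1, so ring A is aromatic (benzene ring).
Ring B has one sp³ carbon, so it is not fully conjugated — not aromatic (cyclopentene ring).
Ring C is planar and fully conjugated; 3 ring double bonds give 6 π electrons. Since 6 = 4n+2 (n=1), ring C is aromatic (benzene ring).
Ring D has one sp³ carbon, so it is not fully conjugated — not aromatic (cyclopentene ring).
Rings E and F form a fused bicyclic system (with one sulfur) with 9 sp² atoms and 10 π electrons from ring double bonds plus a heteroatom lone pair. 10 = 4(2)+2, so the system is aromatic and both rings count as aromatic (benzothiophene).
Ring G is planar and fully conjugated; 2 ring double bonds (4 π electrons) plus the carbanion lone pair (2) give 6 π electrons. Since 6 = 4n+2 (n=1), ring G is aromatic (cyclopentadienyl anion).
Aromatic: A, C, E, F, G. Total: 5.

5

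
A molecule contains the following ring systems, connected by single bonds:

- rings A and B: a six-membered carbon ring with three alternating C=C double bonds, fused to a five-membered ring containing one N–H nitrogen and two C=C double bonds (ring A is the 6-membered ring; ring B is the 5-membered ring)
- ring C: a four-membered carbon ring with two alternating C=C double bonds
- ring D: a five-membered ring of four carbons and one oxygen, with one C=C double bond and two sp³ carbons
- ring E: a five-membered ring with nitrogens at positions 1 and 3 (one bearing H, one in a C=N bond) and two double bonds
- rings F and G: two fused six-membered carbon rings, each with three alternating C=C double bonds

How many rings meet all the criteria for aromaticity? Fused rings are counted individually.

Rings A and B form a fused bicyclic system (with one N–H) with 9 sp² atoms and 10 π electrons from ring double bonds plus a heteroatom lone pair. 10 = 4(2)+2, so the system is aromatic and both rings count as aromatic (indole).
Ring C has only sp² ring atoms; a planar conformation would have a fully conjugated π system of 4 electrons. But 4 = 4(1), which is 4n not 4n+2, so ring C is not aromatic (cyclobutadiene) — cyclobutadiene is antiaromatic and distorts to a rectangle.
Ring D has two sp³ carbons, so it is not fully conjugated — not aromatic (2,3-dihydrofuran).
Ring E is fully conjugated (every ring atom contributes a p orbital); 2 ring double bonds (4 π electrons) plus a heteroatom lone pair (2) give 6 π electrons. That satisfies 4n+2 with n=1, so ring E is aromatic (imidazole).
Rings F and G form a fused bicyclic system with 10 sp² atoms and 10 π electrons from ring double bonds. 10 = 4(2)+2, so the system is aromatic and both rings count as aromatic (naphthalene).
Aromatic: A, B, E, F, G. Total: 5.

5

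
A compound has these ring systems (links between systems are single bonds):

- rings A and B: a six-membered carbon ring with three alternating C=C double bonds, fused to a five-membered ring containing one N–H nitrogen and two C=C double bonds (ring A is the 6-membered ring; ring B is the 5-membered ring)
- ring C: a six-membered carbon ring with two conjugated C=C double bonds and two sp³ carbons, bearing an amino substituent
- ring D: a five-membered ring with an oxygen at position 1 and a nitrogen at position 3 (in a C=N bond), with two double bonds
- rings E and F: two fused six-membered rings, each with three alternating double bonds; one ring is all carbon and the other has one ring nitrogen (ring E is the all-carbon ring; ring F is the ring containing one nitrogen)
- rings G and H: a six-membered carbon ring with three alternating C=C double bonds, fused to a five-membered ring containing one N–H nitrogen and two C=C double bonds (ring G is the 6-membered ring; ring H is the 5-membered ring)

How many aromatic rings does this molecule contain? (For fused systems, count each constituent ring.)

Rings A and B form a fused bicyclic system (with one N–H) with 9 sp² atoms and 10 π electrons from ring double bonds plus a heteroatom lone pair. 10 = 4(2)+2, so the system is aromatic and both rings count as aromatic (indole).
Ring C has two sp³ carbons, so it is not fully conjugated — not aromatic (1,3-cyclohexadiene).
Ring D is fully conjugated (every ring atom contributes a p orbital); 2 ring double bonds (4 π electrons) plus a heteroatom lone pair (2) give 6 π electrons. Since 6 = 4n+2 (n=1), ring D is aromatic (oxazole).
Rings E and F form a fused bicyclic system (with one nitrogen) with 10 sp² atoms and 10 π electrons from ring double bonds. 10 = 4(2)+2, so the system is aromatic and both rings count as aromatic (quinoline).
Rings G and H form a fused bicyclic system (with one N–H) with 9 sp² atoms and 10 π electrons from ring double bonds plus a heteroatom lone pair. 10 = 4(2)+2, so the system is aromatic and both rings count as aromatic (indole).
Aromatic: A, B, D, E, F, G, H. Total: 7.

7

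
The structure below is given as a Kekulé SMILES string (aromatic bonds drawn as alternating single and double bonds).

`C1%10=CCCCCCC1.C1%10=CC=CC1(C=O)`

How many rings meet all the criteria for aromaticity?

The SMILES encodes an eight-membered carbon ring with one C=C double bond; a five-membered carbon ring with two conjugated C=C double bonds and one sp³ carbon.
The 8-membered ring has six sp³ carbons, so it is not fully conjugated — not aromatic (cyclooctene).
The 5-membered ring has one sp³ carbon, so it is not fully conjugated — not aromatic (cyclopentadiene).
None of the rings are aromatic. Total: 0.

0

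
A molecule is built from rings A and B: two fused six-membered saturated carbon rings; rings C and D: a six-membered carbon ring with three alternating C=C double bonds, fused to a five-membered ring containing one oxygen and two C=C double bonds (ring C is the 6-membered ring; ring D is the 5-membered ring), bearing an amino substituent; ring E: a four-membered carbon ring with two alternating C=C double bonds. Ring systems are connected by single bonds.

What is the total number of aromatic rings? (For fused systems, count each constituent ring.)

Ring A has only sp³ atoms, so it is not fully conjugated — not aromatic (cyclohexane ring).
Ring B has only sp³ atoms, so it is not fully conjugated — not aromatic (cyclohexane ring).
Rings C and D form a fused bicyclic system (with one oxygen) with 9 sp² atoms and 10 π electrons from ring double bonds plus a heteroatom lone pair. 10 = 4(2)+2, so the system is aromatic and both rings count as aromatic (benzofuran).
Ring E has only sp² ring atoms; a planar conformation would have a fully conjugated π system of 4 electrons. But 4 = 4(1), which is 4n not 4n+2, so ring E is not aromatic (cyclobutadiene) — cyclobutadiene is antiaromatic and distorts to a rectangle.
Aromatic: C, D. Total: 2.

2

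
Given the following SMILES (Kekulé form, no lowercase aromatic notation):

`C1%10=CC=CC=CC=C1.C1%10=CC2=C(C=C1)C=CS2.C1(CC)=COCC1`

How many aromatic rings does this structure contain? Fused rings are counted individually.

The SMILES encodes an eight-membered carbon ring with four alternating C=C double bonds; a six-membered carbon ring with three alternating C=C double bonds, fused to a five-membered ring containing one sulfur and two C=C double bonds; a five-membered ring of four carbons and one oxygen, with one C=C double bond and two sp³ carbons.
The 8-membered ring has only sp² ring atoms; a planar conformation would have a fully conjugated π system of 8 electrons. But 8 = 4(2), which is 4n not 4n+2, so it is not aromatic (cyclooctatetraene) — cyclooctatetraene distorts into a non-planar tub to avoid antiaromaticity.
The fused 6/5-membered bicyclic (with one sulfur) is a single π system with 9 sp² atoms and 10 π electrons from ring double bonds plus a heteroatom lone pair. 10 = 4(2)+2, so the system is aromatic and both rings count as aromatic (benzothiophene).
The 5-membered ring with one oxygen has two sp³ carbons, so it is not fully conjugated — not aromatic (2,3-dihydrofuran).
2 of the 4 rings are aromatic. Total: 2.

2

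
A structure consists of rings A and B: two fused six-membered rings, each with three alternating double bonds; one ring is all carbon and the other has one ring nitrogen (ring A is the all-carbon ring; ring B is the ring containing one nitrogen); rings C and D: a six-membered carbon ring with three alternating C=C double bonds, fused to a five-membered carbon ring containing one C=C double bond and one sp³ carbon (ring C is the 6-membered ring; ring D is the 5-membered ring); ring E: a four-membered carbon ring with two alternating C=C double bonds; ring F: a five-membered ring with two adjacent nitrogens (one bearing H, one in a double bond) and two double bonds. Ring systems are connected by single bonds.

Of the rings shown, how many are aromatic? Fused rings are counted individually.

Rings A and B form a fused bicyclic system (with one nitrogen) with 10 sp² atoms and 10 π electrons from ring double bonds. 10 = 4(2)+2, so the system is aromatic and both rings count as aromatic (quinoline).
Ring C is fully conjugated (every ring atom contributes a p orbital); 3 ring double bonds give 6 π electrons. Since 6 = 4n+2 (n=1), ring C is aromatic (benzene ring).
Ring D has one sp³ carbon, so it is not fully conjugated — not aromatic (cyclopentene ring).
Ring E has only sp² ring atoms; a planar conformation would have a fully conjugated π system of 4 electrons. But 4 = 4(1), which is 4n not 4n+2, so ring E is not aromatic (cyclobutadiene) — cyclobutadiene is antiaromatic and distorts to a rectangle.
Ring F is planar and fully conjugated; 2 ring double bonds (4 π electrons) plus a heteroatom lone pair (2) give 6 π electrons. Since 6 = 4n+2 (n=1), ring F is aromatic (pyrazole).
Aromatic: A, B, C, F. Total: 4.

4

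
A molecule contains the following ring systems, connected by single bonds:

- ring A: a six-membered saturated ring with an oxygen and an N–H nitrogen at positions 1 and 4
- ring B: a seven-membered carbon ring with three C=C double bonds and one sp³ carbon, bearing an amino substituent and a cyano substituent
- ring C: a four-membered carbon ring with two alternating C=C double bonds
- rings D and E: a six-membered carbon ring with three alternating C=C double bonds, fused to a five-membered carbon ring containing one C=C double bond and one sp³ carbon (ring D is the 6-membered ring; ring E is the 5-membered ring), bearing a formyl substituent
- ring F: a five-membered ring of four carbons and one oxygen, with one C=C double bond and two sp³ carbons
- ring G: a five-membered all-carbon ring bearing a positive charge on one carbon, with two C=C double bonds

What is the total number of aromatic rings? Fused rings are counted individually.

1

Ring A has only sp³ atoms, so it is not fully conjugated — not aromatic (morpholine).
Ring B has one sp³ carbon, so it is not fully conjugated — not aromatic (cycloheptatriene).
Ring C has only sp² ring atoms; a planar conformation would have a fully conjugated π system of 4 electrons. But 4 = 4(1), which is 4n not 4n+2, so ring C is not aromatic (cyclobutadiene) — cyclobutadiene is antiaromatic and distorts to a rectangle.
Ring D has a continuous p-orbital overlap around the ring; 3 ring double bonds give 6 π electrons. 6 = 4(1)+2, so ring D is aromatic (benzene ring).
Ring E has one sp³ carbon, so it is not fully conjugated — not aromatic (cyclopentene ring).
Ring F has two sp³ carbons, so it is not fully conjugated — not aromatic (2,3-dihydrofuran).
Ring G has only sp² ring atoms; a planar conformation would have a fully conjugated π system of 4 electrons. But 4 = 4(1), which is 4n not 4n+2, so ring G is not aromatic (cyclopentadienyl cation).
Aromatic: D. Total: 1.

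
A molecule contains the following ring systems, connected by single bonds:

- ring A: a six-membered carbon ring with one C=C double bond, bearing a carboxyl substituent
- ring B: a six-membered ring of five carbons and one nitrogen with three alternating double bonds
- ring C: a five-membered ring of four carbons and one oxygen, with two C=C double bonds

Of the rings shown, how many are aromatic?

2

Ring A has four sp³ carbons, so it is not fully conjugated — not aromatic (cyclohexene).
Ring B is fully conjugated (every ring atom contributes a p orbital); 3 ring double bonds give 6 π electrons. Since 6 = 4n+2 (n=1), ring B is aromatic (pyridine).
Ring C has a continuous p-orbital overlap around the ring; 2 ring double bonds (4 π electrons) plus a heteroatom lone pair (2) give 6 π electrons. Since 6 = 4n+2 (n=1), ring C is aromatic (furan).
Aromatic: B, C. Total: 2.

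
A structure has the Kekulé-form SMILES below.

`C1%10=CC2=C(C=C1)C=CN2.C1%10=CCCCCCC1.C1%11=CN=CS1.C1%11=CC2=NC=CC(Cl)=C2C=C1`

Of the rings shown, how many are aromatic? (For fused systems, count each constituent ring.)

The SMILES encodes a six-membered carbon ring with three alternating C=C double bonds, fused to a five-membered ring containing one N–H nitrogen and two C=C double bonds; an eight-membered carbon ring with one C=C double bond; a five-membered ring with a sulfur at position 1 and a nitrogen at position 3 (in a C=N bond), with two double bonds; two fused six-membered rings, each with three alternating double bonds; one ring is all carbon and the other has one ring nitrogen.
The fused 6/5-membered bicyclic (with one N–H) is a single π system with 9 sp² atoms and 10 π electrons from ring double bonds plus a heteroatom lone pair. 10 = 4(2)+2, so the system is aromatic and both rings count as aromatic (indole).
The 8-membered ring has six sp³ carbons, so it is not fully conjugated — not aromatic (cyclooctene).
The 5-membered ring with one sulfur and one =N– has a continuous p-orbital overlap around the ring; 2 ring double bonds (4 π electrons) plus a heteroatom lone pair (2) give 6 π electrons. 6 = 4(1)+2, so it is aromatic (thiazole).
The fused 6/6-membered bicyclic (with one nitrogen) is a single π system with 10 sp² atoms and 10 π electrons from ring double bonds. 10 = 4(2)+2, so the system is aromatic and both rings count as aromatic (quinoline).
5 of the 6 rings are aromatic. Total: 5.

5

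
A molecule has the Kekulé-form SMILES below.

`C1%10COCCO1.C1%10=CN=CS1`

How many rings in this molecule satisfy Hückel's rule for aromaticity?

1

The SMILES encodes a six-membered saturated ring with oxygens at positions 1 and 4; a five-membered ring with a sulfur at position 1 and a nitrogen at position 3 (in a C=N bond), with two double bonds.
The 6-membered ring with two oxygens (1,4) has only sp³ atoms, so it is not fully conjugated — not aromatic (1,4-dioxane).
The 5-membered ring with one sulfur and one =N– is planar and fully conjugated; 2 ring double bonds (4 π electrons) plus a heteroatom lone pair (2) give 6 π electrons. 6 = 4(1)+2, so it is aromatic (thiazole).
1 of the 2 rings is aromatic. Total: 1.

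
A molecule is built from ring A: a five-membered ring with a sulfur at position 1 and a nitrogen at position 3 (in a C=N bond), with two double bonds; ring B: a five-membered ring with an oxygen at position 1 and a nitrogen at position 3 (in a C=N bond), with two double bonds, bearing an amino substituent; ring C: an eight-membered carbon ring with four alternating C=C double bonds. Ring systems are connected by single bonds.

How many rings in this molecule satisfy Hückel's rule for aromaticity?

2

Ring A is fully conjugated (every ring atom contributes a p orbital); 2 ring double bonds (4 π electrons) plus a heteroatom lone pair (2) give 6 π electrons. 6 = 4(1)+2, so ring A is aromatic (thiazole).
Ring B is planar and fully conjugated; 2 ring double bonds (4 π electrons) plus a heteroatom lone pair (2) give 6 π electrons. That satisfies 4n+2 with n=1, so ring B is aromatic (oxazole).
Ring C has only sp² ring atoms; a planar conformation would have a fully conjugated π system of 8 electrons. But 8 = 4(2), which is 4n not 4n+2, so ring C is not aromatic (cyclooctatetraene) — cyclooctatetraene distorts into a non-planar tub to avoid antiaromaticity.
Aromatic: A, B. Total: 2.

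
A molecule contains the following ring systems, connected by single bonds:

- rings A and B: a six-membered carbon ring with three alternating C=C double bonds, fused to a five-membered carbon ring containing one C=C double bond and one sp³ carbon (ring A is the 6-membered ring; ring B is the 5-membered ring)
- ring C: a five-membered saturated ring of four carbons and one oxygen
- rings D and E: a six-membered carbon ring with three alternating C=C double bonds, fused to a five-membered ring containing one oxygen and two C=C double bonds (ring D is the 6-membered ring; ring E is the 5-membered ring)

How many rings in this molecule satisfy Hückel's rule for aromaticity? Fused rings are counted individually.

3

Ring A is planar and fully conjugated; 3 ring double bonds give 6 π electrons. That satisfies 4n+2 with n=1, so ring A is aromatic (benzene ring).
Ring B has one sp³ carbon, so it is not fully conjugated — not aromatic (cyclopentene ring).
Ring C has only sp³ atoms, so it is not fully conjugated — not aromatic (tetrahydrofuran).
Rings D and E form a fused bicyclic system (with one oxygen) with 9 sp² atoms and 10 π electrons from ring double bonds plus a heteroatom lone pair. 10 = 4(2)+2, so the system is aromatic and both rings count as aromatic (benzofuran).
Aromatic: A, D, E. Total: 3.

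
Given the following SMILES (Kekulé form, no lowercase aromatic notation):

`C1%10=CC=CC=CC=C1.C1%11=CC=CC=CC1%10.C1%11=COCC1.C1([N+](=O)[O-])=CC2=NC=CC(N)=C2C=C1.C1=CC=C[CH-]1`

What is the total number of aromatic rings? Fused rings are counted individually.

3

The SMILES encodes an eight-membered carbon ring with four alternating C=C double bonds; a seven-membered carbon ring with three C=C double bonds and one sp³ carbon; a five-membered ring of four carbons and one oxygen, with one C=C double bond and two sp³ carbons; two fused six-membered rings, each with three alternating double bonds; one ring is all carbon and the other has one ring nitrogen; a five-membered all-carbon ring bearing a negative charge on one carbon, with two C=C double bonds.
The 8-membered ring has only sp² ring atoms; a planar conformation would have a fully conjugated π system of 8 electrons. But 8 = 4(2), which is 4n not 4n+2, so it is not aromatic (cyclooctatetraene) — cyclooctatetraene distorts into a non-planar tub to avoid antiaromaticity.
The 7-membered ring has one sp³ carbon, so it is not fully conjugated — not aromatic (cycloheptatriene).
The 5-membered ring with one oxygen has two sp³ carbons, so it is not fully conjugated — not aromatic (2,3-dihydrofuran).
The fused 6/6-membered bicyclic (with one nitrogen) is a single π system with 10 sp² atoms and 10 π electrons from ring double bonds. 10 = 4(2)+2, so the system is aromatic and both rings count as aromatic (quinoline).
The 5-membered ring is planar and fully conjugated; 2 ring double bonds (4 π electrons) plus the carbanion lone pair (2) give 6 π electrons. That satisfies 4n+2 with n=1, so it is aromatic (cyclopentadienyl anion).
3 of the 6 rings are aromatic. Total: 3.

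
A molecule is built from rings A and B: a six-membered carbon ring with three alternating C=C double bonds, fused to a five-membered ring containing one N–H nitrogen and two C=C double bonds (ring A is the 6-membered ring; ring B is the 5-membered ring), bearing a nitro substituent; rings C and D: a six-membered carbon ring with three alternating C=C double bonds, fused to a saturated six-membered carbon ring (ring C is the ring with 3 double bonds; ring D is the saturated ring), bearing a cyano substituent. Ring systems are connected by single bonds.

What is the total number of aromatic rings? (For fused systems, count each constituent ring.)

Rings A and B form a fused bicyclic system (with one N–H) with 9 sp² atoms and 10 π electrons from ring double bonds plus a heteroatom lone pair. 10 = 4(2)+2, so the system is aromatic and both rings count as aromatic (indole).
Ring C is planar and fully conjugated; 3 ring double bonds give 6 π electrons. 6 = 4(1)+2, so ring C is aromatic (benzene ring).
Ring D has four sp³ carbons, so it is not fully conjugated — not aromatic (cyclohexane ring).
Aromatic: A, B, C. Total: 3.

3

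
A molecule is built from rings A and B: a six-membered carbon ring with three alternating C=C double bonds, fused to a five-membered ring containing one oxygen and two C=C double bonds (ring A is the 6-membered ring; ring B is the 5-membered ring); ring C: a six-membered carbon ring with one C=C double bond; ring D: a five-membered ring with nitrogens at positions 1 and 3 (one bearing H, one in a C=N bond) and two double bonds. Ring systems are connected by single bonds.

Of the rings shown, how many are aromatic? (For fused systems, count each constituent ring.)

Rings A and B form a fused bicyclic system (with one oxygen) with 9 sp² atoms and 10 π electrons from ring double bonds plus a heteroatom lone pair. 10 = 4(2)+2, so the system is aromatic and both rings count as aromatic (benzofuran).
Ring C has four sp³ carbons, so it is not fully conjugated — not aromatic (cyclohexene).
Ring D is planar and fully conjugated; 2 ring double bonds (4 π electrons) plus a heteroatom lone pair (2) give 6 π electrons. Since 6 = 4n+2 (n=1), ring D is aromatic (imidazole).
Aromatic: A, B, D. Total: 3.

3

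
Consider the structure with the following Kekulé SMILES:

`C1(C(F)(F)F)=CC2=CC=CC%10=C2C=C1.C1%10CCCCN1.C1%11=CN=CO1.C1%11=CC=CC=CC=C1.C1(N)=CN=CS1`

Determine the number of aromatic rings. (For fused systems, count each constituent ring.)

4

The SMILES encodes two fused six-membered carbon rings, each with three alternating C=C double bonds; a six-membered saturated ring of five carbons and one N–H nitrogen; a five-membered ring with an oxygen at position 1 and a nitrogen at position 3 (in a C=N bond), with two double bonds; an eight-membered carbon ring with four alternating C=C double bonds; a five-membered ring with a sulfur at position 1 and a nitrogen at position 3 (in a C=N bond), with two double bonds.
The fused 6/6-membered bicyclic is a single π system with 10 sp² atoms and 10 π electrons from ring double bonds. 10 = 4(2)+2, so the system is aromatic and both rings count as aromatic (naphthalene).
The 6-membered ring with one N–H has only sp³ atoms, so it is not fully conjugated — not aromatic (piperidine).
The 5-membered ring with one oxygen and one =N– is planar and fully conjugated; 2 ring double bonds (4 π electrons) plus a heteroatom lone pair (2) give 6 π electrons. Since 6 = 4n+2 (n=1), it is aromatic (oxazole).
The 8-membered ring has only sp² ring atoms; a planar conformation would have a fully conjugated π system of 8 electrons. But 8 = 4(2), which is 4n not 4n+2, so it is not aromatic (cyclooctatetraene) — cyclooctatetraene distorts into a non-planar tub to avoid antiaromaticity.
The 5-membered ring with one sulfur and one =N– is fully conjugated (every ring atom contributes a p orbital); 2 ring double bonds (4 π electrons) plus a heteroatom lone pair (2) give 6 π electrons. Since 6 = 4n+2 (n=1), it is aromatic (thiazole).
4 of the 6 rings are aromatic. Total: 4.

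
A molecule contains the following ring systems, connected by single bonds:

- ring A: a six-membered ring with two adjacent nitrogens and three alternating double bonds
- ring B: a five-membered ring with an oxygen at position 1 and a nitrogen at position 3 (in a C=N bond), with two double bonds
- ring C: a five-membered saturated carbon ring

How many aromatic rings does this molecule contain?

Ring A has a continuous p-orbital overlap around the ring; 3 ring double bonds give 6 π electrons. 6 = 4(1)+2, so ring A is aromatic (pyridazine).
Ring B is planar and fully conjugated; 2 ring double bonds (4 π electrons) plus a heteroatom lone pair (2) give 6 π electrons. That satisfies 4n+2 with n=1, so ring B is aromatic (oxazole).
Ring C has only sp³ atoms, so it is not fully conjugated — not aromatic (cyclopentane).
Aromatic: A, B. Total: 2.

2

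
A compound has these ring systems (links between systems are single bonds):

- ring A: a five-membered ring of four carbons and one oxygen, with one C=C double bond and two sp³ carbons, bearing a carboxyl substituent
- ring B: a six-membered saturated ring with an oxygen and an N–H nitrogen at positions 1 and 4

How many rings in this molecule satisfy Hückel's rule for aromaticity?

0

Ring A has two sp³ carbons, so it is not fully conjugated — not aromatic (2,3-dihydrofuran).
Ring B has only sp³ atoms, so it is not fully conjugated — not aromatic (morpholine).
No ring is aromatic. Total: 0.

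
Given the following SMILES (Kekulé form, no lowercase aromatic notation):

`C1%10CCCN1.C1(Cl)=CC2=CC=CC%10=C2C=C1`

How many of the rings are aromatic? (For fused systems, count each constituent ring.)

2

The SMILES encodes a five-membered saturated ring of four carbons and one N–H nitrogen; two fused six-membered carbon rings, each with three alternating C=C double bonds.
The 5-membered ring with one N–H has only sp³ atoms, so it is not fully conjugated — not aromatic (pyrrolidine).
The fused 6/6-membered bicyclic is a single π system with 10 sp² atoms and 10 π electrons from ring double bonds. 10 = 4(2)+2, so the system is aromatic and both rings count as aromatic (naphthalene).
2 of the 3 rings are aromatic. Total: 2.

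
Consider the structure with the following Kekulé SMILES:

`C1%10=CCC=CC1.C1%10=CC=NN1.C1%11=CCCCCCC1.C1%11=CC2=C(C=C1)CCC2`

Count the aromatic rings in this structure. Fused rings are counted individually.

2

The SMILES encodes a six-membered carbon ring with two isolated C=C double bonds and two sp³ carbons; a five-membered ring with two adjacent nitrogens (one bearing H, one in a double bond) and two double bonds; an eight-membered carbon ring with one C=C double bond; a six-membered carbon ring with three alternating C=C double bonds, fused to a saturated five-membered carbon ring.
The 6-membered ring has two sp³ carbons, so it is not fully conjugated — not aromatic (1,4-cyclohexadiene).
The 5-membered ring with two adjacent nitrogens (one N–H, one =N–) is fully conjugated (every ring atom contributes a p orbital); 2 ring double bonds (4 π electrons) plus a heteroatom lone pair (2) give 6 π electrons. 6 = 4(1)+2, so it is aromatic (pyrazole).
The 8-membered ring has six sp³ carbons, so it is not fully conjugated — not aromatic (cyclooctene).
The second 6-membered ring is planar and fully conjugated; 3 ring double bonds give 6 π electrons. Since 6 = 4n+2 (n=1), it is aromatic (benzene ring).
The 5-membered ring has three sp³ carbons, so it is not fully conjugated — not aromatic (cyclopentane ring).
2 of the 5 rings are aromatic. Total: 2.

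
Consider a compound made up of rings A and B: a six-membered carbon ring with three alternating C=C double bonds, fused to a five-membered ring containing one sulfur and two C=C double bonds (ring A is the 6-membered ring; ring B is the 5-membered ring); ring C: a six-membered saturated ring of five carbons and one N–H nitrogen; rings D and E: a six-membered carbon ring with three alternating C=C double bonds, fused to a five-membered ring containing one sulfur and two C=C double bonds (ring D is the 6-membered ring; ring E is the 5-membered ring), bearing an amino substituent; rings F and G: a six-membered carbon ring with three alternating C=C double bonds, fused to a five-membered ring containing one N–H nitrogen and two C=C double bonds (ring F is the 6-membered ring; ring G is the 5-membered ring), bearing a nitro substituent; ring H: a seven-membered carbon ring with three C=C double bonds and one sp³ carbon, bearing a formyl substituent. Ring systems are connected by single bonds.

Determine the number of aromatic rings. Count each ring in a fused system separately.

Rings A and B form a fused bicyclic system (with one sulfur) with 9 sp² atoms and 10 π electrons from ring double bonds plus a heteroatom lone pair. 10 = 4(2)+2, so the system is aromatic and both rings count as aromatic (benzothiophene).
Ring C has only sp³ atoms, so it is not fully conjugated — not aromatic (piperidine).
Rings D and E form a fused bicyclic system (with one sulfur) with 9 sp² atoms and 10 π electrons from ring double bonds plus a heteroatom lone pair. 10 = 4(2)+2, so the system is aromatic and both rings count as aromatic (benzothiophene).
Rings F and G form a fused bicyclic system (with one N–H) with 9 sp² atoms and 10 π electrons from ring double bonds plus a heteroatom lone pair. 10 = 4(2)+2, so the system is aromatic and both rings count as aromatic (indole).
Ring H has one sp³ carbon, so it is not fully conjugated — not aromatic (cycloheptatriene).
Aromatic: A, B, D, E, F, G. Total: 6.

6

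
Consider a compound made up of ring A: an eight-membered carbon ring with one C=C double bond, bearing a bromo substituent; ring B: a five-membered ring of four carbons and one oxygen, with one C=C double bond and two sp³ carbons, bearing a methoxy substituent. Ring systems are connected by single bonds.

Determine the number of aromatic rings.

0

Ring A has six sp³ carbons, so it is not fully conjugated — not aromatic (cyclooctene).
Ring B has two sp³ carbons, so it is not fully conjugated — not aromatic (2,3-dihydrofuran).
No ring is aromatic. Total: 0.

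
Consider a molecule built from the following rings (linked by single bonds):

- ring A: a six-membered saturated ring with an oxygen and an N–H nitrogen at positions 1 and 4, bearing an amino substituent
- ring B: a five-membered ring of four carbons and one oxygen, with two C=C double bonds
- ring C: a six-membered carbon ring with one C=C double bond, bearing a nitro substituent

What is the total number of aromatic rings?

Ring A has only sp³ atoms, so it is not fully conjugated — not aromatic (morpholine).
Ring B is fully conjugated (every ring atom contributes a p orbital); 2 ring double bonds (4 π electrons) plus a heteroatom lone pair (2) give 6 π electrons. 6 = 4(1)+2, so ring B is aromatic (furan).
Ring C has four sp³ carbons, so it is not fully conjugated — not aromatic (cyclohexene).
Aromatic: B. Total: 1.

1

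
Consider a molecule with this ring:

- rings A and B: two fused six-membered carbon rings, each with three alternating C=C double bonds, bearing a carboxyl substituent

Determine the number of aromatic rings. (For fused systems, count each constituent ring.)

Rings A and B form a fused bicyclic system with 10 sp² atoms and 10 π electrons from ring double bonds. 10 = 4(2)+2, so the system is aromatic and both rings count as aromatic (naphthalene).
Aromatic: A, B. Total: 2.

2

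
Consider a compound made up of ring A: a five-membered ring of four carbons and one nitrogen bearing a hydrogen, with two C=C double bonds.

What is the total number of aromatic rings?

Ring A is planar and fully conjugated; 2 ring double bonds (4 π electrons) plus a heteroatom lone pair (2) give 6 π electrons. That satisfies 4n+2 with n=1, so ring A is aromatic (pyrrole).

1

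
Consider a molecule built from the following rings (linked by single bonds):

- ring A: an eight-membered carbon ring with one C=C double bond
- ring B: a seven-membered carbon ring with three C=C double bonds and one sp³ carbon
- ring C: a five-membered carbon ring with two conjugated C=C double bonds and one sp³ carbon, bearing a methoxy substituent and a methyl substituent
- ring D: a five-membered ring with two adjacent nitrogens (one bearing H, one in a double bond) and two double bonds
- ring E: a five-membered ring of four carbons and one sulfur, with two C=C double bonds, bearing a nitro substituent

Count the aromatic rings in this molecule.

2

Ring A has six sp³ carbons, so it is not fully conjugated — not aromatic (cyclooctene).
Ring B has one sp³ carbon, so it is not fully conjugated — not aromatic (cycloheptatriene).
Ring C has one sp³ carbon, so it is not fully conjugated — not aromatic (cyclopentadiene).
Ring D is planar and fully conjugated; 2 ring double bonds (4 π electrons) plus a heteroatom lone pair (2) give 6 π electrons. 6 = 4(1)+2, so ring D is aromatic (pyrazole).
Ring E is fully conjugated (every ring atom contributes a p orbital); 2 ring double bonds (4 π electrons) plus a heteroatom lone pair (2) give 6 π electrons. That satisfies 4n+2 with n=1, so ring E is aromatic (thiophene).
Aromatic: D, E. Total: 2.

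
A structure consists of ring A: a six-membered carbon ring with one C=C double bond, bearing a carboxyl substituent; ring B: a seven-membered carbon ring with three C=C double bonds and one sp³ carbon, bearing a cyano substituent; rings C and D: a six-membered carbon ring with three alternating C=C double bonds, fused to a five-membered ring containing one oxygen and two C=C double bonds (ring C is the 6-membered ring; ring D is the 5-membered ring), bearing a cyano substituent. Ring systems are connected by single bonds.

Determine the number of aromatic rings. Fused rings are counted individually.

Ring A has four sp³ carbons, so it is not fully conjugated — not aromatic (cyclohexene).
Ring B has one sp³ carbon, so it is not fully conjugated — not aromatic (cycloheptatriene).
Rings C and D form a fused bicyclic system (with one oxygen) with 9 sp² atoms and 10 π electrons from ring double bonds plus a heteroatom lone pair. 10 = 4(2)+2, so the system is aromatic and both rings count as aromatic (benzofuran).
Aromatic: C, D. Total: 2.

2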